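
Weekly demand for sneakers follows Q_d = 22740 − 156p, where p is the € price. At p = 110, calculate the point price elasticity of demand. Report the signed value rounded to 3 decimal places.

-3.075

dQ_d/dp = −156. At p = 110, Q_d = 22740 − 156(110) = 5580.
Ed = (dQ_d/dp)·(p/Q_d) = −156 × (110/5580) = -3.07526…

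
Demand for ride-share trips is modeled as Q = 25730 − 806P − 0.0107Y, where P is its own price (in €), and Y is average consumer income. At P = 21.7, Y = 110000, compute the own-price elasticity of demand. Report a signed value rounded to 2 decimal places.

At the given values, Q = 25730 − 806(21.7) − 0.0107(110000) = 7062.8.
∂Q/∂P = −806.
E = (-806) × (21.7/7062.8) = -2.4763…

-2.48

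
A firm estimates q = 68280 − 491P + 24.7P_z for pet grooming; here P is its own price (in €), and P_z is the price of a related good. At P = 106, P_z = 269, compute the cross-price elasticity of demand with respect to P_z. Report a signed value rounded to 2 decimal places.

0.29

At the given values, q = 68280 − 491(106) + 24.7(269) = 22878.3.
∂q/∂P_z = 24.7.
E = (24.7) × (269/22878.3) = 0.2904…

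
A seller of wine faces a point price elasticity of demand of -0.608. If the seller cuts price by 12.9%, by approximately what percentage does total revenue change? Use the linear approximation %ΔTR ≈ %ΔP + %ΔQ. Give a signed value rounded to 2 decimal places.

%ΔQ ≈ Ed × %ΔP = (-0.608) × (-12.9%) = +7.8432%
%ΔTR ≈ %ΔP + %ΔQ = (-12.9%) + (+7.8432%) = -5.0568%

-5.06%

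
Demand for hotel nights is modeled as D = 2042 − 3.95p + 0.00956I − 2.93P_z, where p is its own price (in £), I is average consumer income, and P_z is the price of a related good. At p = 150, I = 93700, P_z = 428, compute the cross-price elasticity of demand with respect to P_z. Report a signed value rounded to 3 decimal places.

At the given values, D = 2042 − 3.95(150) + 0.00956(93700) − 2.93(428) = 1091.232.
∂D/∂P_z = -2.93.
E = (-2.93) × (428/1091.232) = -1.14919…

-1.149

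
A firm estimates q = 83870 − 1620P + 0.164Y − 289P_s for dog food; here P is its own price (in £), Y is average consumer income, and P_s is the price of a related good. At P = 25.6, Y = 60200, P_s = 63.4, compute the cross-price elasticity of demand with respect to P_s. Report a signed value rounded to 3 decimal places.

At the given values, q = 83870 − 1620(25.6) + 0.164(60200) − 289(63.4) = 33948.2.
∂q/∂P_s = -289.
E = (-289) × (63.4/33948.2) = -0.53972…

-0.540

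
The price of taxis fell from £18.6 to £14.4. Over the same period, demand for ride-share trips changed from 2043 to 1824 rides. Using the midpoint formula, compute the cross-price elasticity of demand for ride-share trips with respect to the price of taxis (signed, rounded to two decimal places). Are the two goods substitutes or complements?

%ΔQ_{ride-share trips} = (1824 − 2043)/avg = -219/1933.5 = -0.113266…
%ΔP_{taxis} = (14.4 − 18.6)/avg = -4.2/16.5 = -0.254545…
E_cross = (-219/1933.5) / (-4.2/16.5) = 0.4449…
E_cross > 0 ⇒ the goods are substitutes.

0.44; substitutes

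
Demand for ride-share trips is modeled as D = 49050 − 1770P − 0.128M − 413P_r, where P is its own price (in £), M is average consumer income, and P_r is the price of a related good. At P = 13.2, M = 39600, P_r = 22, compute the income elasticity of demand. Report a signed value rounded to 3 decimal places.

At the given values, D = 49050 − 1770(13.2) − 0.128(39600) − 413(22) = 11531.2.
∂D/∂M = -0.128.
E = (-0.128) × (39600/11531.2) = -0.43957…

-0.440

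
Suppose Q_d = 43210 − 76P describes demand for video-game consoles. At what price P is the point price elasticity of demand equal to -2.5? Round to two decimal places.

406.11

Ed = −76P/(43210 − 76P). Set this equal to -2.5:
76P = 2.5·(43210 − 76P) ⇒ 76P(1 + 2.5) = 2.5·43210
P = 2.5·43210 / (76·3.5) = 406.1090…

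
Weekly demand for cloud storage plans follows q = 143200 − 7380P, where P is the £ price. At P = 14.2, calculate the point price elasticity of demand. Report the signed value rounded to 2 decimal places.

-2.73

dq/dP = −7380. At P = 14.2, q = 143200 − 7380(14.2) = 38404.
Ed = (dq/dP)·(P/q) = −7380 × (14.2/38404) = -2.7287…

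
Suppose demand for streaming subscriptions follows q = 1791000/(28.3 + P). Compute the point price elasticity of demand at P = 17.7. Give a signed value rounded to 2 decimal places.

dq/dP = −1791000/(28.3 + P)² = -846.408. At P = 17.7, q = 38934.8.
Ed = (dq/dP)·(P/q) = (-846.408) × (17.7/38934.8) = -0.3847…

-0.38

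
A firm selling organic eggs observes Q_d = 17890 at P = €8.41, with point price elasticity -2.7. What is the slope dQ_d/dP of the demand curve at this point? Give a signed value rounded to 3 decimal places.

-5743.520

Ed = (dQ_d/dP)·(P/Q_d) ⇒ dQ_d/dP = Ed·Q_d/P = (-2.7)·17890/8.41 = -5743.51961…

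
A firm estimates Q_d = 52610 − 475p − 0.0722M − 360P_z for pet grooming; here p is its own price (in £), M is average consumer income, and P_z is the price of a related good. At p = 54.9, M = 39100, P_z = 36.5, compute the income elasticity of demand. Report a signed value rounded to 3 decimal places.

-0.267

At the given values, Q_d = 52610 − 475(54.9) − 0.0722(39100) − 360(36.5) = 10569.48.
∂Q_d/∂M = -0.0722.
E = (-0.0722) × (39100/10569.48) = -0.26709…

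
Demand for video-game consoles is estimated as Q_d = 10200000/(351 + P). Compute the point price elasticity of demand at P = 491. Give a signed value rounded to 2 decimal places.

dQ_d/dP = −10200000/(351 + P)² = -14.3872. At P = 491, Q_d = 12114.
Ed = (dQ_d/dP)·(P/Q_d) = (-14.3872) × (491/12114) = -0.5831…

-0.58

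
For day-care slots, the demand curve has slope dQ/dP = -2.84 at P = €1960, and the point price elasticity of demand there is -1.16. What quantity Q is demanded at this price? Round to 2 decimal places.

4798.62

Ed = (dQ/dP)·(P/Q) ⇒ Q = (dQ/dP)·P/Ed = (-2.84)·1960/(-1.16) = 4798.6206…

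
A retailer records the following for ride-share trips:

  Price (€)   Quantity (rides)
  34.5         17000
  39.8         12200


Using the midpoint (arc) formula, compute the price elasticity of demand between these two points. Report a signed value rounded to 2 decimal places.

%ΔQ = (12200 − 17000) / [(17000 + 12200)/2] = -4800/14600 = -0.328767…
%ΔP = (39.8 − 34.5) / [(34.5 + 39.8)/2] = 5.3/37.15 = 0.142664…
Arc Ed = %ΔQ / %ΔP = (-4800/14600) / (5.3/37.15) = -2.3044…

-2.30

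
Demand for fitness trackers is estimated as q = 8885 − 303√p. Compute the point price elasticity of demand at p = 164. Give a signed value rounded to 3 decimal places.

-0.388

dq/dp = −303/(2√p) = -11.8302. At p = 164, q = 5004.71.
Ed = (dq/dp)·(p/q) = (-11.8302) × (164/5004.71) = -0.38766…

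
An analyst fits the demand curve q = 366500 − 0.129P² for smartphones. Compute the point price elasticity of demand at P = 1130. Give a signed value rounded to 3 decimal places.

dq/dP = −2·0.129·P = -291.54. At P = 1130, q = 201779.9.
Ed = (dq/dP)·(P/q) = (-291.54) × (1130/201779.9) = -1.63267…

-1.633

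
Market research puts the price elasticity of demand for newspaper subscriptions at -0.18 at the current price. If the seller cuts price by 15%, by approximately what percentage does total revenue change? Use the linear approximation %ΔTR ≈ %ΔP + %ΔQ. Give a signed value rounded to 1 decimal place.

-12.3%

%ΔQ ≈ Ed × %ΔP = (-0.18) × (-15%) = +2.7000%
%ΔTR ≈ %ΔP + %ΔQ = (-15%) + (+2.7000%) = -12.3000%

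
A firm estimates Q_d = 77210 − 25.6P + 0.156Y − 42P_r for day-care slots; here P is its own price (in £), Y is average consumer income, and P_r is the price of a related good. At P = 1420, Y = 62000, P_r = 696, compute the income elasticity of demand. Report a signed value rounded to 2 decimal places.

At the given values, Q_d = 77210 − 25.6(1420) + 0.156(62000) − 42(696) = 21298.
∂Q_d/∂Y = 0.156.
E = (0.156) × (62000/21298) = 0.4541…

0.45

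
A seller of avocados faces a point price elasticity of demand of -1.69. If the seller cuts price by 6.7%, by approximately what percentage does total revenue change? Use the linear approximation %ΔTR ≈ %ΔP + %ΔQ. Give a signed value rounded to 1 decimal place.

%ΔQ ≈ Ed × %ΔP = (-1.69) × (-6.7%) = +11.3230%
%ΔTR ≈ %ΔP + %ΔQ = (-6.7%) + (+11.3230%) = +4.6230%

+4.6%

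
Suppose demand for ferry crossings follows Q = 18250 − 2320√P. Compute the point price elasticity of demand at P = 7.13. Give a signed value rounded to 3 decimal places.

dQ/dP = −2320/(2√P) = -434.423. At P = 7.13, Q = 12055.1.
Ed = (dQ/dP)·(P/Q) = (-434.423) × (7.13/12055.1) = -0.25693…

-0.257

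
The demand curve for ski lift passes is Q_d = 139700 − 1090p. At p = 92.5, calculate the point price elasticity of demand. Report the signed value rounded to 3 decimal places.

-2.594

dQ_d/dp = −1090. At p = 92.5, Q_d = 139700 − 1090(92.5) = 38875.
Ed = (dQ_d/dp)·(p/Q_d) = −1090 × (92.5/38875) = -2.59356…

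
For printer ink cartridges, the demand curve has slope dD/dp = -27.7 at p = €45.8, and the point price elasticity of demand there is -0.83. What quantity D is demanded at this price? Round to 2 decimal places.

1528.51

Ed = (dD/dp)·(p/D) ⇒ D = (dD/dp)·p/Ed = (-27.7)·45.8/(-0.83) = 1528.5060…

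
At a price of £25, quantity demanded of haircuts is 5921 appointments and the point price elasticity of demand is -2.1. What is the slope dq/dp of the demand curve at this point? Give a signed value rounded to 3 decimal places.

-497.364

Ed = (dq/dp)·(p/q) ⇒ dq/dp = Ed·q/p = (-2.1)·5921/25 = -497.364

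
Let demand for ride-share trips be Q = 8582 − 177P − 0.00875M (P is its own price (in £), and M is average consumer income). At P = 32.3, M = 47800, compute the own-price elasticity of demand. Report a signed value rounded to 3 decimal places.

At the given values, Q = 8582 − 177(32.3) − 0.00875(47800) = 2446.65.
∂Q/∂P = −177.
E = (-177) × (32.3/2446.65) = -2.33670…

-2.337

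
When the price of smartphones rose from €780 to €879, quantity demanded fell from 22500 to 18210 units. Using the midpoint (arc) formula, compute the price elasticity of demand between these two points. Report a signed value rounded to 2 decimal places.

-1.77

%ΔQ = (18210 − 22500) / [(22500 + 18210)/2] = -4290/20355 = -0.210759…
%ΔP = (879 − 780) / [(780 + 879)/2] = 99/829.5 = 0.119349…
Arc Ed = %ΔQ / %ΔP = (-4290/20355) / (99/829.5) = -1.7659…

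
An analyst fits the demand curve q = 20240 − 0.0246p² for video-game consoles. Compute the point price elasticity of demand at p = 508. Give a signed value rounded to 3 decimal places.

dq/dp = −2·0.0246·p = -24.9936. At p = 508, q = 13891.6256.
Ed = (dq/dp)·(p/q) = (-24.9936) × (508/13891.6256) = -0.91398…

-0.914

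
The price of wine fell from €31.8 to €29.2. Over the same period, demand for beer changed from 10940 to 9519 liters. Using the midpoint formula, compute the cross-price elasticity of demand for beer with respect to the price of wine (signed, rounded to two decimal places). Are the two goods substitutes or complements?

%ΔQ_{beer} = (9519 − 10940)/avg = -1421/10229.5 = -0.138911…
%ΔP_{wine} = (29.2 − 31.8)/avg = -2.6/30.5 = -0.085245…
E_cross = (-1421/10229.5) / (-2.6/30.5) = 1.6295…
E_cross > 0 ⇒ the goods are substitutes.

1.63; substitutes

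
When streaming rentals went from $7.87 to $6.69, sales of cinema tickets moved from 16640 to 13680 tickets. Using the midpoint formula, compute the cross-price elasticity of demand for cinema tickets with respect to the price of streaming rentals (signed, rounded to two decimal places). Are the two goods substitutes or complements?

%ΔQ_{cinema tickets} = (13680 − 16640)/avg = -2960/15160 = -0.195250…
%ΔP_{streaming rentals} = (6.69 − 7.87)/avg = -1.18/7.28 = -0.162087…
E_cross = (-2960/15160) / (-1.18/7.28) = 1.2045…
E_cross > 0 ⇒ the goods are substitutes.

1.20; substitutes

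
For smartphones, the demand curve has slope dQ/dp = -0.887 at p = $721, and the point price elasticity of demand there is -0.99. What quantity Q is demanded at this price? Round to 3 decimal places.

Ed = (dQ/dp)·(p/Q) ⇒ Q = (dQ/dp)·p/Ed = (-0.887)·721/(-0.99) = 645.98686…

645.987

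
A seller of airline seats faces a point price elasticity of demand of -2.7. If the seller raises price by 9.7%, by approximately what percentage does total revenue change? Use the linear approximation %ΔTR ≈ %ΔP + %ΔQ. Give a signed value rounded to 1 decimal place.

%ΔQ ≈ Ed × %ΔP = (-2.7) × (+9.7%) = -26.1900%
%ΔTR ≈ %ΔP + %ΔQ = (+9.7%) + (-26.1900%) = -16.4900%

-16.5%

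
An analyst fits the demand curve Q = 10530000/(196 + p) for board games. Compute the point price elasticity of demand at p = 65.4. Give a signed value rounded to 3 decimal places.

dQ/dp = −10530000/(196 + p)² = -154.105. At p = 65.4, Q = 40283.1.
Ed = (dQ/dp)·(p/Q) = (-154.105) × (65.4/40283.1) = -0.25019…

-0.250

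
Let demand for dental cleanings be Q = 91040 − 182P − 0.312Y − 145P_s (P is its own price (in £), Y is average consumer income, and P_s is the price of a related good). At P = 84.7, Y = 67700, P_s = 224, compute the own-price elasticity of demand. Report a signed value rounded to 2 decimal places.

At the given values, Q = 91040 − 182(84.7) − 0.312(67700) − 145(224) = 22022.2.
∂Q/∂P = −182.
E = (-182) × (84.7/22022.2) = -0.6999…

-0.70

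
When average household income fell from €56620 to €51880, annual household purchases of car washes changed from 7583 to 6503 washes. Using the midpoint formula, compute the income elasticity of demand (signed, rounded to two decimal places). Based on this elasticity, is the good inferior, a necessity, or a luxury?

1.76; luxury

%ΔQ = (6503 − 7583)/[( 7583 + 6503)/2] = -1080/7043 = -0.153343…
%ΔIncome = (51880 − 56620)/[( 56620 + 51880)/2] = -4740/54250 = -0.087373…
E_income = (-1080/7043) / (-4740/54250) = 1.7550…
E_income > 1 ⇒ normal good, luxury.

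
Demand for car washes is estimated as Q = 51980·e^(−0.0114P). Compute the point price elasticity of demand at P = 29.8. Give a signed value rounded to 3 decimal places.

dQ/dP = −0.0114·Q = -421.893. At P = 29.8, Q = 37008.2.
Ed = (dQ/dP)·(P/Q) = (-421.893) × (29.8/37008.2) = -0.33972

-0.340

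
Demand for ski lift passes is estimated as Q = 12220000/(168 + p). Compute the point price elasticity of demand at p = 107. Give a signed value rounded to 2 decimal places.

-0.39

dQ/dp = −12220000/(168 + p)² = -161.587. At p = 107, Q = 44436.4.
Ed = (dQ/dp)·(p/Q) = (-161.587) × (107/44436.4) = -0.3890…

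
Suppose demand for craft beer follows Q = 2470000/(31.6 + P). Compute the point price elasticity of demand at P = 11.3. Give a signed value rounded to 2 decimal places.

-0.26

dQ/dP = −2470000/(31.6 + P)² = -1342.09. At P = 11.3, Q = 57575.8.
Ed = (dQ/dP)·(P/Q) = (-1342.09) × (11.3/57575.8) = -0.2634…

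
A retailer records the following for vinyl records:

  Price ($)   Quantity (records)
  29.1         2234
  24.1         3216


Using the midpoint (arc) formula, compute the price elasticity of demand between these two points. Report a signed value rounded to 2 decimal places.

%ΔQ = (3216 − 2234) / [(2234 + 3216)/2] = 982/2725 = 0.360366…
%ΔP = (24.1 − 29.1) / [(29.1 + 24.1)/2] = -5/26.6 = -0.187969…
Arc Ed = %ΔQ / %ΔP = (982/2725) / (-5/26.6) = -1.9171…

-1.92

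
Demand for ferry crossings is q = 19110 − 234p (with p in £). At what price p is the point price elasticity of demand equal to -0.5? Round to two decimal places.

27.22

Ed = −234p/(19110 − 234p). Set this equal to -0.5:
234p = 0.5·(19110 − 234p) ⇒ 234p(1 + 0.5) = 0.5·19110
p = 0.5·19110 / (234·1.5) = 27.2222…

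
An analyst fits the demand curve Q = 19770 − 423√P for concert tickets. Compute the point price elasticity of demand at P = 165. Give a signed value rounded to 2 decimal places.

-0.19

dQ/dP = −423/(2√P) = -16.4653. At P = 165, Q = 14336.5.
Ed = (dQ/dP)·(P/Q) = (-16.4653) × (165/14336.5) = -0.1895…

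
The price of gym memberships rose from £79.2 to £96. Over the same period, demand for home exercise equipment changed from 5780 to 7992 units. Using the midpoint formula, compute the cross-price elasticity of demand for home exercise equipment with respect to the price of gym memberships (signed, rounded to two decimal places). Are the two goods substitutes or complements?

1.67; substitutes

%ΔQ_{home exercise equipment} = (7992 − 5780)/avg = 2212/6886 = 0.321231…
%ΔP_{gym memberships} = (96 − 79.2)/avg = 16.8/87.6 = 0.191780…
E_cross = (2212/6886) / (16.8/87.6) = 1.6749…
E_cross > 0 ⇒ the goods are substitutes.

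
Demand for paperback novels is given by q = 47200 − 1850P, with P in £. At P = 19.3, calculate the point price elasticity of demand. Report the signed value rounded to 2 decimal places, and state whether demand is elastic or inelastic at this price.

dq/dP = −1850. At P = 19.3, q = 47200 − 1850(19.3) = 11495.
Ed = (dq/dP)·(P/q) = −1850 × (19.3/11495) = -3.1061…
|Ed| = 3.11 > 1, so demand is elastic.

-3.11; elastic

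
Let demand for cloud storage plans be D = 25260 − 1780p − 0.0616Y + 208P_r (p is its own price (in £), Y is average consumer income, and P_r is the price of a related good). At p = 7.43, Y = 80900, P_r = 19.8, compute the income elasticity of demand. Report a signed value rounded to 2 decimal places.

At the given values, D = 25260 − 1780(7.43) − 0.0616(80900) + 208(19.8) = 11169.56.
∂D/∂Y = -0.0616.
E = (-0.0616) × (80900/11169.56) = -0.4461…

-0.45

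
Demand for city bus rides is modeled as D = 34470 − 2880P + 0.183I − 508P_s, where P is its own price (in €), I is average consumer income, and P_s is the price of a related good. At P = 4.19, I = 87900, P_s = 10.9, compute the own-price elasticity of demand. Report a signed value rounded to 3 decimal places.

At the given values, D = 34470 − 2880(4.19) + 0.183(87900) − 508(10.9) = 32951.3.
∂D/∂P = −2880.
E = (-2880) × (4.19/32951.3) = -0.36621…

-0.366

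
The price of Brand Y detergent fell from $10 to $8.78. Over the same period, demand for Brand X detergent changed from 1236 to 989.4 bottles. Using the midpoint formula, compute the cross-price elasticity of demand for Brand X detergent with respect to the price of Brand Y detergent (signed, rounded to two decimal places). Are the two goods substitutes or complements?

1.71; substitutes

%ΔQ_{Brand X detergent} = (989.4 − 1236)/avg = -246.6/1112.7 = -0.221623…
%ΔP_{Brand Y detergent} = (8.78 − 10)/avg = -1.22/9.39 = -0.129925…
E_cross = (-246.6/1112.7) / (-1.22/9.39) = 1.7057…
E_cross > 0 ⇒ the goods are substitutes.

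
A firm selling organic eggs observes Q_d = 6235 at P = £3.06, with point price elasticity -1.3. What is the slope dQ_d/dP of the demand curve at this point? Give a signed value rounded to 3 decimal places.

-2648.856

Ed = (dQ_d/dP)·(P/Q_d) ⇒ dQ_d/dP = Ed·Q_d/P = (-1.3)·6235/3.06 = -2648.85620…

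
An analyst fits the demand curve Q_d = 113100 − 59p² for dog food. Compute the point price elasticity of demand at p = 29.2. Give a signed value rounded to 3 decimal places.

-1.602

dQ_d/dp = −2·59·p = -3445.6. At p = 29.2, Q_d = 62794.24.
Ed = (dQ_d/dp)·(p/Q_d) = (-3445.6) × (29.2/62794.24) = -1.60224…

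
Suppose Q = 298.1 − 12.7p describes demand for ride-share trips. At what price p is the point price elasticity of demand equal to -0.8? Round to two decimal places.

10.43

Ed = −12.7p/(298.1 − 12.7p). Set this equal to -0.8:
12.7p = 0.8·(298.1 − 12.7p) ⇒ 12.7p(1 + 0.8) = 0.8·298.1
p = 0.8·298.1 / (12.7·1.8) = 10.4321…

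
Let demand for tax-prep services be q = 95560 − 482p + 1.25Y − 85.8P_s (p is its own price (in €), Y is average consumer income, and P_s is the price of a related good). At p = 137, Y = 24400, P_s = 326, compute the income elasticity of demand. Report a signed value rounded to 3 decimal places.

At the given values, q = 95560 − 482(137) + 1.25(24400) − 85.8(326) = 32055.2.
∂q/∂Y = 1.25.
E = (1.25) × (24400/32055.2) = 0.95148…

0.951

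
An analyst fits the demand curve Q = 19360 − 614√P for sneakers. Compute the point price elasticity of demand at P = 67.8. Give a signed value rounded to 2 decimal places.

dQ/dP = −614/(2√P) = -37.2841. At P = 67.8, Q = 14304.3.
Ed = (dQ/dP)·(P/Q) = (-37.2841) × (67.8/14304.3) = -0.1767…

-0.18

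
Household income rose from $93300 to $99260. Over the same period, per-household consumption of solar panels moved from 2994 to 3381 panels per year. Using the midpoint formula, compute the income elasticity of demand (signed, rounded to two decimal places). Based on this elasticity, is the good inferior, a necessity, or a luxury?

1.96; luxury

%ΔQ = (3381 − 2994)/[( 2994 + 3381)/2] = 387/3187.5 = 0.121411…
%ΔIncome = (99260 − 93300)/[( 93300 + 99260)/2] = 5960/96280 = 0.061902…
E_income = (387/3187.5) / (5960/96280) = 1.9613…
E_income > 1 ⇒ normal good, luxury.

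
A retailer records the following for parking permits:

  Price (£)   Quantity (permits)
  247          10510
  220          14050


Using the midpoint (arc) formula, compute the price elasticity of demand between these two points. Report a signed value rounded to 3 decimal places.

-2.493

%ΔQ = (14050 − 10510) / [(10510 + 14050)/2] = 3540/12280 = 0.288273…
%ΔP = (220 − 247) / [(247 + 220)/2] = -27/233.5 = -0.115631…
Arc Ed = %ΔQ / %ΔP = (3540/12280) / (-27/233.5) = -2.49303…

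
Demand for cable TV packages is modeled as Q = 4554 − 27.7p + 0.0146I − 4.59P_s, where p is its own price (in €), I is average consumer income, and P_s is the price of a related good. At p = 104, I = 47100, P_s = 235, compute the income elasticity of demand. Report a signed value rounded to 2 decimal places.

0.54

At the given values, Q = 4554 − 27.7(104) + 0.0146(47100) − 4.59(235) = 1282.21.
∂Q/∂I = 0.0146.
E = (0.0146) × (47100/1282.21) = 0.5363…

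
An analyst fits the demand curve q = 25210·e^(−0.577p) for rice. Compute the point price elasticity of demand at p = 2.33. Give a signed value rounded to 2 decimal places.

-1.34

dq/dp = −0.577·q = -3792.09. At p = 2.33, q = 6572.08.
Ed = (dq/dp)·(p/q) = (-3792.09) × (2.33/6572.08) = -1.3444…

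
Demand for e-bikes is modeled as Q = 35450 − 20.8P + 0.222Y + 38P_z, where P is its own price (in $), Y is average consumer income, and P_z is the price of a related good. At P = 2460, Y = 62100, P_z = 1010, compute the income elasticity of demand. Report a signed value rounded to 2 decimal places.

At the given values, Q = 35450 − 20.8(2460) + 0.222(62100) + 38(1010) = 36448.2.
∂Q/∂Y = 0.222.
E = (0.222) × (62100/36448.2) = 0.3782…

0.38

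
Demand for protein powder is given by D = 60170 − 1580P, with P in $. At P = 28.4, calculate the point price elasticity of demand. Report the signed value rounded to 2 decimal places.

-2.93

dD/dP = −1580. At P = 28.4, D = 60170 − 1580(28.4) = 15298.
Ed = (dD/dP)·(P/D) = −1580 × (28.4/15298) = -2.9331…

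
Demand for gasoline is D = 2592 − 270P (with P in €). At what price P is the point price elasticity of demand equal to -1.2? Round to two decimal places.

Ed = −270P/(2592 − 270P). Set this equal to -1.2:
270P = 1.2·(2592 − 270P) ⇒ 270P(1 + 1.2) = 1.2·2592
P = 1.2·2592 / (270·2.2) = 5.2363…

5.24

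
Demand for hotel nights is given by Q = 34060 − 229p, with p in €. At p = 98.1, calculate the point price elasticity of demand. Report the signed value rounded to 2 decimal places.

-1.94

dQ/dp = −229. At p = 98.1, Q = 34060 − 229(98.1) = 11595.1.
Ed = (dQ/dp)·(p/Q) = −229 × (98.1/11595.1) = -1.9374…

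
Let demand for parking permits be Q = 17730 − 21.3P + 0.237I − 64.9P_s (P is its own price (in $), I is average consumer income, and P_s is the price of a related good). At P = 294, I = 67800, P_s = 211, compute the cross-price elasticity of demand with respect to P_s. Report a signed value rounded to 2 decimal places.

-0.99

At the given values, Q = 17730 − 21.3(294) + 0.237(67800) − 64.9(211) = 13842.5.
∂Q/∂P_s = -64.9.
E = (-64.9) × (211/13842.5) = -0.9892…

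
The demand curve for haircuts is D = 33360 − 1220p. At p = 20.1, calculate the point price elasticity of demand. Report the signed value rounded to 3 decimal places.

dD/dp = −1220. At p = 20.1, D = 33360 − 1220(20.1) = 8838.
Ed = (dD/dp)·(p/D) = −1220 × (20.1/8838) = -2.77460…

-2.775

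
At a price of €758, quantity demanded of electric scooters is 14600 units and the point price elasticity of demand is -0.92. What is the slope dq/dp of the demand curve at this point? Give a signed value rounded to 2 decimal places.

Ed = (dq/dp)·(p/q) ⇒ dq/dp = Ed·q/p = (-0.92)·14600/758 = -17.7203…

-17.72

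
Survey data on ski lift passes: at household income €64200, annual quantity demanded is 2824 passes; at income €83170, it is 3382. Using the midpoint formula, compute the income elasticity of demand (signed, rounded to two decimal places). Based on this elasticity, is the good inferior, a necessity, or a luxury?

%ΔQ = (3382 − 2824)/[( 2824 + 3382)/2] = 558/3103 = 0.179825…
%ΔIncome = (83170 − 64200)/[( 64200 + 83170)/2] = 18970/73685 = 0.257447…
E_income = (558/3103) / (18970/73685) = 0.6984…
0 < E_income < 1 ⇒ normal good, necessity.

0.70; necessity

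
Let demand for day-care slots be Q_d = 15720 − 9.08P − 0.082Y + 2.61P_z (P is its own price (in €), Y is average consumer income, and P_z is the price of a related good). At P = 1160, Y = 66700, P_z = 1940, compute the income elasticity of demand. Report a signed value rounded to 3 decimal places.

At the given values, Q_d = 15720 − 9.08(1160) − 0.082(66700) + 2.61(1940) = 4781.2.
∂Q_d/∂Y = -0.082.
E = (-0.082) × (66700/4781.2) = -1.14393…

-1.144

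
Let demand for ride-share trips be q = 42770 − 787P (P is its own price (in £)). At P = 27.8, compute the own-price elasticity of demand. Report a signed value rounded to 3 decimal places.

At the given values, q = 42770 − 787(27.8) = 20891.4.
∂q/∂P = −787.
E = (-787) × (27.8/20891.4) = -1.04725…

-1.047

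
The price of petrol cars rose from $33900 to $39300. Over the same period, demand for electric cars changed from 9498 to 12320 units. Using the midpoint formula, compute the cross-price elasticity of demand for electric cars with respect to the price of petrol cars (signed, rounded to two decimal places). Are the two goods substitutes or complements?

%ΔQ_{electric cars} = (12320 − 9498)/avg = 2822/10909 = 0.258685…
%ΔP_{petrol cars} = (39300 − 33900)/avg = 5400/36600 = 0.147540…
E_cross = (2822/10909) / (5400/36600) = 1.7533…
E_cross > 0 ⇒ the goods are substitutes.

1.75; substitutes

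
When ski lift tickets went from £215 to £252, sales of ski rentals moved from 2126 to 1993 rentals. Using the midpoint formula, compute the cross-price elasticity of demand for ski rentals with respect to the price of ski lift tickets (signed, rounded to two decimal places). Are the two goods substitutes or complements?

%ΔQ_{ski rentals} = (1993 − 2126)/avg = -133/2059.5 = -0.064578…
%ΔP_{ski lift tickets} = (252 − 215)/avg = 37/233.5 = 0.158458…
E_cross = (-133/2059.5) / (37/233.5) = -0.4075…
E_cross < 0 ⇒ the goods are complements.

-0.41; complements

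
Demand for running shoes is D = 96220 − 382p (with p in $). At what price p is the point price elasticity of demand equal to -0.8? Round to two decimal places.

111.95

Ed = −382p/(96220 − 382p). Set this equal to -0.8:
382p = 0.8·(96220 − 382p) ⇒ 382p(1 + 0.8) = 0.8·96220
p = 0.8·96220 / (382·1.8) = 111.9488…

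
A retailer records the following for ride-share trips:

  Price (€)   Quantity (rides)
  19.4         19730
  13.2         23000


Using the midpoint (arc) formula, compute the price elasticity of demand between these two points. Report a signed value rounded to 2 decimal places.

-0.40

%ΔQ = (23000 − 19730) / [(19730 + 23000)/2] = 3270/21365 = 0.153054…
%ΔP = (13.2 − 19.4) / [(19.4 + 13.2)/2] = -6.2/16.3 = -0.380368…
Arc Ed = %ΔQ / %ΔP = (3270/21365) / (-6.2/16.3) = -0.4023…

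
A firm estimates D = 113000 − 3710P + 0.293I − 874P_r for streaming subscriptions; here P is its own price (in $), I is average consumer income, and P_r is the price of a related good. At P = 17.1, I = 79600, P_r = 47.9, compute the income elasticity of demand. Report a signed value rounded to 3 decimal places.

At the given values, D = 113000 − 3710(17.1) + 0.293(79600) − 874(47.9) = 31017.2.
∂D/∂I = 0.293.
E = (0.293) × (79600/31017.2) = 0.75193…

0.752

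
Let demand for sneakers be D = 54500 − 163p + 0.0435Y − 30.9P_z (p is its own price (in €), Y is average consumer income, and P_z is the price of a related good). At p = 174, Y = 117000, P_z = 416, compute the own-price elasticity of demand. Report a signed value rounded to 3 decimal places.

-1.544

At the given values, D = 54500 − 163(174) + 0.0435(117000) − 30.9(416) = 18373.1.
∂D/∂p = −163.
E = (-163) × (174/18373.1) = -1.54366…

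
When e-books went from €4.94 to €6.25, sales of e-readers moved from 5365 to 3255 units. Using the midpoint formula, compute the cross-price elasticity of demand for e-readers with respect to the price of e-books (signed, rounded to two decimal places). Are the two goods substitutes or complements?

-2.09; complements

%ΔQ_{e-readers} = (3255 − 5365)/avg = -2110/4310 = -0.489559…
%ΔP_{e-books} = (6.25 − 4.94)/avg = 1.31/5.595 = 0.234137…
E_cross = (-2110/4310) / (1.31/5.595) = -2.0909…
E_cross < 0 ⇒ the goods are complements.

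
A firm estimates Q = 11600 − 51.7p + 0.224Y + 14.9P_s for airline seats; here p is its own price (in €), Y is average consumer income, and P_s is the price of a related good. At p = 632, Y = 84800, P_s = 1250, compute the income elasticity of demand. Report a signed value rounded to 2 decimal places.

At the given values, Q = 11600 − 51.7(632) + 0.224(84800) + 14.9(1250) = 16545.8.
∂Q/∂Y = 0.224.
E = (0.224) × (84800/16545.8) = 1.1480…

1.15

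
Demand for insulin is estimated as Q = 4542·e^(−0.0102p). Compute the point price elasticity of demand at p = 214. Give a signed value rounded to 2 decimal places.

dQ/dp = −0.0102·Q = -5.22239. At p = 214, Q = 511.999.
Ed = (dQ/dp)·(p/Q) = (-5.22239) × (214/511.999) = -2.1828

-2.18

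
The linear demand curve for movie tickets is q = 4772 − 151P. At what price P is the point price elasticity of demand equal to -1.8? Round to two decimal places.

Ed = −151P/(4772 − 151P). Set this equal to -1.8:
151P = 1.8·(4772 − 151P) ⇒ 151P(1 + 1.8) = 1.8·4772
P = 1.8·4772 / (151·2.8) = 20.3159…

20.32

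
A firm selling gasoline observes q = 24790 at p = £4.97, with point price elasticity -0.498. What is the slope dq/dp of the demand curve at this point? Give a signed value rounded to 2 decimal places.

Ed = (dq/dp)·(p/q) ⇒ dq/dp = Ed·q/p = (-0.498)·24790/4.97 = -2483.9879…

-2483.99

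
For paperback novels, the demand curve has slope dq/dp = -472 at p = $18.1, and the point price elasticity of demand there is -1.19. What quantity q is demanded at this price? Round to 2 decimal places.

Ed = (dq/dp)·(p/q) ⇒ q = (dq/dp)·p/Ed = (-472)·18.1/(-1.19) = 7179.1596…

7179.16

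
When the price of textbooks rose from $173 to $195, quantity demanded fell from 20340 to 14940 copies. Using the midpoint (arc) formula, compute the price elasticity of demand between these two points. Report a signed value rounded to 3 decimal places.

%ΔQ = (14940 − 20340) / [(20340 + 14940)/2] = -5400/17640 = -0.306122…
%ΔP = (195 − 173) / [(173 + 195)/2] = 22/184 = 0.119565…
Arc Ed = %ΔQ / %ΔP = (-5400/17640) / (22/184) = -2.56029…

-2.560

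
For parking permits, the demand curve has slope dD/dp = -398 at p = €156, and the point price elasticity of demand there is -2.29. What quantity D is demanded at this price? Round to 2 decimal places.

27112.66

Ed = (dD/dp)·(p/D) ⇒ D = (dD/dp)·p/Ed = (-398)·156/(-2.29) = 27112.6637…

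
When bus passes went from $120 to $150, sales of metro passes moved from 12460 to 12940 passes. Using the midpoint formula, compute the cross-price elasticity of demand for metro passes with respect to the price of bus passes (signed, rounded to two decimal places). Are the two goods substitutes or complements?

%ΔQ_{metro passes} = (12940 − 12460)/avg = 480/12700 = 0.037795…
%ΔP_{bus passes} = (150 − 120)/avg = 30/135 = 0.222222…
E_cross = (480/12700) / (30/135) = 0.1700…
E_cross > 0 ⇒ the goods are substitutes.

0.17; substitutes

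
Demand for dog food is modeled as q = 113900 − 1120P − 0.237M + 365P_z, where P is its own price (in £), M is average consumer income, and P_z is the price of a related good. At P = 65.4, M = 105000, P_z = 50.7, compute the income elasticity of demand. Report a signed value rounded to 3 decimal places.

At the given values, q = 113900 − 1120(65.4) − 0.237(105000) + 365(50.7) = 34272.5.
∂q/∂M = -0.237.
E = (-0.237) × (105000/34272.5) = -0.72609…

-0.726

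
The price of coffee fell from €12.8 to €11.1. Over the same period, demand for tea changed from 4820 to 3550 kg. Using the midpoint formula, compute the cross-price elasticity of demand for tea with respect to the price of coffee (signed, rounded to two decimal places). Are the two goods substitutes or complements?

2.13; substitutes

%ΔQ_{tea} = (3550 − 4820)/avg = -1270/4185 = -0.303464…
%ΔP_{coffee} = (11.1 − 12.8)/avg = -1.7/11.95 = -0.142259…
E_cross = (-1270/4185) / (-1.7/11.95) = 2.1331…
E_cross > 0 ⇒ the goods are substitutes.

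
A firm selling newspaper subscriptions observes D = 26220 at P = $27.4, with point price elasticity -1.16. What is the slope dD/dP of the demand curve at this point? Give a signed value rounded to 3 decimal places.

-1110.044

Ed = (dD/dP)·(P/D) ⇒ dD/dP = Ed·D/P = (-1.16)·26220/27.4 = -1110.04379…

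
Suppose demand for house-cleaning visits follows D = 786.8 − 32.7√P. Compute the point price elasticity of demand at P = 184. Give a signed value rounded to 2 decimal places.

dD/dP = −32.7/(2√P) = -1.20534. At P = 184, D = 343.236.
Ed = (dD/dP)·(P/D) = (-1.20534) × (184/343.236) = -0.6461…

-0.65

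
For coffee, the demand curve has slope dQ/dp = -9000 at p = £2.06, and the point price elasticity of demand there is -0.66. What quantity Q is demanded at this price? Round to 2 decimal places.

Ed = (dQ/dp)·(p/Q) ⇒ Q = (dQ/dp)·p/Ed = (-9000)·2.06/(-0.66) = 28090.9090…

28090.91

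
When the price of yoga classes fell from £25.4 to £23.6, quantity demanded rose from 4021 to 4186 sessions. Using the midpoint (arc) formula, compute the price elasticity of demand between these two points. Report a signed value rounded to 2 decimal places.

-0.55

%ΔQ = (4186 − 4021) / [(4021 + 4186)/2] = 165/4103.5 = 0.040209…
%ΔP = (23.6 − 25.4) / [(25.4 + 23.6)/2] = -1.8/24.5 = -0.073469…
Arc Ed = %ΔQ / %ΔP = (165/4103.5) / (-1.8/24.5) = -0.5472…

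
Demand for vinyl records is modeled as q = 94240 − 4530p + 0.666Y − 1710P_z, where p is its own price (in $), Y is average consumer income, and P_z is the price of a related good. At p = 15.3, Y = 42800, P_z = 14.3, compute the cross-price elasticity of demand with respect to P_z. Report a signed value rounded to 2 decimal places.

At the given values, q = 94240 − 4530(15.3) + 0.666(42800) − 1710(14.3) = 28982.8.
∂q/∂P_z = -1710.
E = (-1710) × (14.3/28982.8) = -0.8437…

-0.84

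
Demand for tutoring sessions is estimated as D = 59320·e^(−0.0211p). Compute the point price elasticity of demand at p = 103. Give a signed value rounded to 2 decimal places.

dD/dp = −0.0211·D = -142.44. At p = 103, D = 6750.7.
Ed = (dD/dp)·(p/D) = (-142.44) × (103/6750.7) = -2.1733

-2.17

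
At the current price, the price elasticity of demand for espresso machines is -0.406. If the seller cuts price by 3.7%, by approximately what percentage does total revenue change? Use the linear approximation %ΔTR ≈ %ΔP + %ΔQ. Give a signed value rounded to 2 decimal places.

%ΔQ ≈ Ed × %ΔP = (-0.406) × (-3.7%) = +1.5022%
%ΔTR ≈ %ΔP + %ΔQ = (-3.7%) + (+1.5022%) = -2.1978%

-2.20%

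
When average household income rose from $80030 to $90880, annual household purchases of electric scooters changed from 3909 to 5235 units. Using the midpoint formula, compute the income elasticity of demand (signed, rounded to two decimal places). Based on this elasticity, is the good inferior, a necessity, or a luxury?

2.28; luxury

%ΔQ = (5235 − 3909)/[( 3909 + 5235)/2] = 1326/4572 = 0.290026…
%ΔIncome = (90880 − 80030)/[( 80030 + 90880)/2] = 10850/85455 = 0.126967…
E_income = (1326/4572) / (10850/85455) = 2.2842…
E_income > 1 ⇒ normal good, luxury.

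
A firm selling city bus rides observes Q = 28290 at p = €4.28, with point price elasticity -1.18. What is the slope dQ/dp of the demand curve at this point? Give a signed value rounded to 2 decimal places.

-7799.58

Ed = (dQ/dp)·(p/Q) ⇒ dQ/dp = Ed·Q/p = (-1.18)·28290/4.28 = -7799.5794…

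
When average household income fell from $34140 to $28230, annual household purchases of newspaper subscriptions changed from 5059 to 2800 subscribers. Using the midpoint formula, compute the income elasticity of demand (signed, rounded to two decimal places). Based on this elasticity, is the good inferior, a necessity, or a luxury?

%ΔQ = (2800 − 5059)/[( 5059 + 2800)/2] = -2259/3929.5 = -0.574882…
%ΔIncome = (28230 − 34140)/[( 34140 + 28230)/2] = -5910/31185 = -0.189514…
E_income = (-2259/3929.5) / (-5910/31185) = 3.0334…
E_income > 1 ⇒ normal good, luxury.

3.03; luxury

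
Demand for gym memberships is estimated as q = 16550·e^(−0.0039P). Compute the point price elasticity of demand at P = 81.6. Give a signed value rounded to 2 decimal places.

-0.32

dq/dP = −0.0039·q = -46.9519. At P = 81.6, q = 12038.9.
Ed = (dq/dP)·(P/q) = (-46.9519) × (81.6/12038.9) = -0.3182…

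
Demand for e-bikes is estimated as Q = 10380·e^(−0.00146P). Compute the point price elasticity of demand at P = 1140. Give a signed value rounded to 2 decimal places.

-1.66

dQ/dP = −0.00146·Q = -2.86887. At P = 1140, Q = 1964.98.
Ed = (dQ/dP)·(P/Q) = (-2.86887) × (1140/1964.98) = -1.6644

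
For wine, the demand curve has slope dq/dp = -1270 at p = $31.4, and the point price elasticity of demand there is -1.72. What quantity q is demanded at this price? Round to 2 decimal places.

Ed = (dq/dp)·(p/q) ⇒ q = (dq/dp)·p/Ed = (-1270)·31.4/(-1.72) = 23184.8837…

23184.88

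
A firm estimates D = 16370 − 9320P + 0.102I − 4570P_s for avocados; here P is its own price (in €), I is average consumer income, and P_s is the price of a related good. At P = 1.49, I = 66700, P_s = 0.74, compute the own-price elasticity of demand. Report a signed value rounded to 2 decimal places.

At the given values, D = 16370 − 9320(1.49) + 0.102(66700) − 4570(0.74) = 5904.8.
∂D/∂P = −9320.
E = (-9320) × (1.49/5904.8) = -2.3517…

-2.35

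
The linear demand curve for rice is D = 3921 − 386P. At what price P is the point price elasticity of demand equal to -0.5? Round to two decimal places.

Ed = −386P/(3921 − 386P). Set this equal to -0.5:
386P = 0.5·(3921 − 386P) ⇒ 386P(1 + 0.5) = 0.5·3921
P = 0.5·3921 / (386·1.5) = 3.3860…

3.39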